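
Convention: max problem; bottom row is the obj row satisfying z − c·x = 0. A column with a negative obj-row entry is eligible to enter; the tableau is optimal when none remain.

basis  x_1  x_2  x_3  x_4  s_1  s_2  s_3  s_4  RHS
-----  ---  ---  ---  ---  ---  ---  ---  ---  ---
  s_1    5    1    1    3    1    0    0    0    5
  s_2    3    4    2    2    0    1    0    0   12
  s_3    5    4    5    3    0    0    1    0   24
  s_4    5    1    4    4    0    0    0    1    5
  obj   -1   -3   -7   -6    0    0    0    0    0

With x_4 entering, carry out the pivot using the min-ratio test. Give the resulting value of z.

Ratio test on column x_4 — row 1: 5/3 = 5/3; row 2: 12/2 = 6; row 3: 24/3 = 8; row 4: 5/4 = 5/4. Minimum is 5/4 at row 4 (s_4 leaves); pivot element 4.
Pivot on row 4; the obj-row RHS becomes 0 − (-6)·(5/4) = 15/2.

15/2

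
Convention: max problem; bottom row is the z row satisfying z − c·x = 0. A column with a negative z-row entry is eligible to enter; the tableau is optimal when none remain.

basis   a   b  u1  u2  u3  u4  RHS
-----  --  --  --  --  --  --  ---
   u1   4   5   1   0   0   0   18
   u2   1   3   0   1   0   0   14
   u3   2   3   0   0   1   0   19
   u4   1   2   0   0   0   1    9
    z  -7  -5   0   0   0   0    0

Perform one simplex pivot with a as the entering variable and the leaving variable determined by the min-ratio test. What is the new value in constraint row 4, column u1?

-1/4

Ratio test on column a — row 1: 18/4 = 9/2; row 2: 14/1 = 14; row 3: 19/2 = 19/2; row 4: 9/1 = 9. Minimum is 9/2 at row 1 (u1 leaves); pivot element 4.
Divide row 1 by 4; eliminate column a from the other rows.
Row 4 update in column u1: 0 − 1·(1/4) = -1/4.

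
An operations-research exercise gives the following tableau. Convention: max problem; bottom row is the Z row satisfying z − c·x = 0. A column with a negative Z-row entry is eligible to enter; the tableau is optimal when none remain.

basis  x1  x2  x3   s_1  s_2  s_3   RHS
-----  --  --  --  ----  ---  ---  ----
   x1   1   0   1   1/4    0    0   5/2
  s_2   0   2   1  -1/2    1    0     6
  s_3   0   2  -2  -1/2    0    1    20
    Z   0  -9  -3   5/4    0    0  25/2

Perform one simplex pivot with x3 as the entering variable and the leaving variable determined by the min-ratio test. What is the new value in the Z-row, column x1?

Ratio test on column x3 — row 1: (5/2)/1 = 5/2; row 2: 6/1 = 6; row 3: entry -2 ≤ 0. Minimum is 5/2 at row 1 (x1 leaves); pivot element 1.
Divide row 1 by 1; eliminate column x3 from the other rows.
Z-row update in column x1: 0 − (-3)·1 = 3.

3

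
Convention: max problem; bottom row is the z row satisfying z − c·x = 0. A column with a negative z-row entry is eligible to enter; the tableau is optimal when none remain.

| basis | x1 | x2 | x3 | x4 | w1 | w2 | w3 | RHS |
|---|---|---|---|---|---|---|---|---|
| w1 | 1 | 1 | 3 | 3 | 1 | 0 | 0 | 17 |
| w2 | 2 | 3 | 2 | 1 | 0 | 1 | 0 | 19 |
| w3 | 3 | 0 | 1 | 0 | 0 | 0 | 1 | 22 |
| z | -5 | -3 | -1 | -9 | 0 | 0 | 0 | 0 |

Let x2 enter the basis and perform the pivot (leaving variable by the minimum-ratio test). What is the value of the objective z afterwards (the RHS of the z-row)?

19

Ratio test on column x2 — row 1: 17/1 = 17; row 2: 19/3 = 19/3; row 3: entry 0 ≤ 0. Minimum is 19/3 at row 2 (w2 leaves); pivot element 3.
Pivot on row 2; the z-row RHS becomes 0 − (-3)·(19/3) = 19.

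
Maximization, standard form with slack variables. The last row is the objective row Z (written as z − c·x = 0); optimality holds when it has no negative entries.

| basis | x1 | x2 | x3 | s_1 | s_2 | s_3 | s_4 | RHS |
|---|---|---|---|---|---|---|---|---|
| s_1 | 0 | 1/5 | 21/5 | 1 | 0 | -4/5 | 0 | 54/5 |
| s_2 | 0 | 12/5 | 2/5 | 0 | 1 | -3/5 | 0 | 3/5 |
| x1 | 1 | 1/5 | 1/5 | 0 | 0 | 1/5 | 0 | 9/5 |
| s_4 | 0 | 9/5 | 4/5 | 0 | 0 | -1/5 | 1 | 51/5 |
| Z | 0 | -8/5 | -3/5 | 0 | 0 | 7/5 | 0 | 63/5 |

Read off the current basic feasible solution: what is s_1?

s_1 is basic (row 1); its value is the RHS of that row, 54/5.

54/5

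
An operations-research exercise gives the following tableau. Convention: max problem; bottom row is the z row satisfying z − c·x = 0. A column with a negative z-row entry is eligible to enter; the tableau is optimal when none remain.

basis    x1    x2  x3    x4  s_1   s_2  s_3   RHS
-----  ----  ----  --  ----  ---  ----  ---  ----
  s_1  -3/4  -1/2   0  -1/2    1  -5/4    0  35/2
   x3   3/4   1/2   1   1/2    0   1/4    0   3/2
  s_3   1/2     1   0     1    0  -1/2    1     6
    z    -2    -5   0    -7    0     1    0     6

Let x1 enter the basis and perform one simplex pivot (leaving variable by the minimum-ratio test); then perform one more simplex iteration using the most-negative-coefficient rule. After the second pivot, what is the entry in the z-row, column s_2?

9/2

Ratio test on column x1 — row 1: entry -3/4 ≤ 0; row 2: (3/2)/(3/4) = 2; row 3: 6/(1/2) = 12. Minimum is 2 at row 2 (x3 leaves); pivot element 3/4.
Divide row 2 by 3/4; eliminate column x1 from the other rows.
Second iteration: most negative z-row entry is -17/3 in column x4, so x4 enters.
Ratio test on column x4 — row 1: entry 0 ≤ 0; row 2: 2/(2/3) = 3; row 3: 5/(2/3) = 15/2. Minimum is 3 at row 2 (x1 leaves); pivot element 2/3.
Divide row 2 by 2/3; eliminate column x4 from the other rows.
After both pivots, the entry at the z-row, column s_2 is 9/2.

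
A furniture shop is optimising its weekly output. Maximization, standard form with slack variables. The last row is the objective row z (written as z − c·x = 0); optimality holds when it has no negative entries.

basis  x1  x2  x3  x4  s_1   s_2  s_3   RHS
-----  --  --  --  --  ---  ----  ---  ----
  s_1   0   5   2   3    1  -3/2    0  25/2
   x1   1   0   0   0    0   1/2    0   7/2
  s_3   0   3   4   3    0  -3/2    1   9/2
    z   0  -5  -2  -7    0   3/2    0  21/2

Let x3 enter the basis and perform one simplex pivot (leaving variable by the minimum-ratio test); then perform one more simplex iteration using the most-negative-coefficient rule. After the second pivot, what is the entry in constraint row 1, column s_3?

Ratio test on column x3 — row 1: (25/2)/2 = 25/4; row 2: entry 0 ≤ 0; row 3: (9/2)/4 = 9/8. Minimum is 9/8 at row 3 (s_3 leaves); pivot element 4.
Divide row 3 by 4; eliminate column x3 from the other rows.
Second iteration: most negative z-row entry is -11/2 in column x4, so x4 enters.
Ratio test on column x4 — row 1: (41/4)/(3/2) = 41/6; row 2: entry 0 ≤ 0; row 3: (9/8)/(3/4) = 3/2. Minimum is 3/2 at row 3 (x3 leaves); pivot element 3/4.
Divide row 3 by 3/4; eliminate column x4 from the other rows.
After both pivots, the entry at constraint row 1, column s_3 is -1.

-1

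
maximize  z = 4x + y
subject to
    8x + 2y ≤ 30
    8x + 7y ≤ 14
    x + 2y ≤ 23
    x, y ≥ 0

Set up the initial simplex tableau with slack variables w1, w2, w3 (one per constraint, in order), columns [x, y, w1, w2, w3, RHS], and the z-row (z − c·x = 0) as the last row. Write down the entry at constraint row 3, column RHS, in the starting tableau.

23

The RHS of constraint 3 is b_3 = 23.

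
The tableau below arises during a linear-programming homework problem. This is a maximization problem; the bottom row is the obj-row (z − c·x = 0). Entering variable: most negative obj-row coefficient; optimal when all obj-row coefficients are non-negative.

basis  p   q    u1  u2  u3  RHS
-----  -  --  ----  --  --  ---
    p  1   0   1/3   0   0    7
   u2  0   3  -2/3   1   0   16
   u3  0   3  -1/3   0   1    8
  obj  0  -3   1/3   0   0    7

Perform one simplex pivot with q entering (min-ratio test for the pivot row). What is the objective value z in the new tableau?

Ratio test on column q — row 1: entry 0 ≤ 0; row 2: 16/3 = 16/3; row 3: 8/3 = 8/3. Minimum is 8/3 at row 3 (u3 leaves); pivot element 3.
Pivot on row 3; the obj-row RHS becomes 7 − (-3)·(8/3) = 15.

15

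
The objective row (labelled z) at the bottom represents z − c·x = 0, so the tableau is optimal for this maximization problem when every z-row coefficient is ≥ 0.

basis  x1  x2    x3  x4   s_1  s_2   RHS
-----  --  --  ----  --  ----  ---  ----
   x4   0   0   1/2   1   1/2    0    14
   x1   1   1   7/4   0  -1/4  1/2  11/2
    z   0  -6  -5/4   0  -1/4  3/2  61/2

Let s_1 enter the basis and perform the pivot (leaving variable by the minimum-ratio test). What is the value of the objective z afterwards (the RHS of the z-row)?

Ratio test on column s_1 — row 1: 14/(1/2) = 28; row 2: entry -1/4 ≤ 0. Minimum is 28 at row 1 (x4 leaves); pivot element 1/2.
Pivot on row 1; the z-row RHS becomes 61/2 − (-1/4)·28 = 75/2.

75/2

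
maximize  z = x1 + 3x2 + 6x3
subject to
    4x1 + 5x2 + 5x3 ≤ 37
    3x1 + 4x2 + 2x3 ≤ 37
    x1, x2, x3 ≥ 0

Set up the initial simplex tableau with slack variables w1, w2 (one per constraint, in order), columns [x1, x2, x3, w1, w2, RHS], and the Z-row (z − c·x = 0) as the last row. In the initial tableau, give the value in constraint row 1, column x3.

Constraint 1 has coefficient 5 on x3.

5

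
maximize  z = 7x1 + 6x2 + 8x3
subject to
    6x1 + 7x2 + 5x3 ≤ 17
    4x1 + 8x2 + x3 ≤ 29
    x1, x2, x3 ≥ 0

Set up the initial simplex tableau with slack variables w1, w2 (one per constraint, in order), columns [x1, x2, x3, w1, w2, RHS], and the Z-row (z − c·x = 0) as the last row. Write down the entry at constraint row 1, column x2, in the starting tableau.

Constraint 1 has coefficient 7 on x2.

7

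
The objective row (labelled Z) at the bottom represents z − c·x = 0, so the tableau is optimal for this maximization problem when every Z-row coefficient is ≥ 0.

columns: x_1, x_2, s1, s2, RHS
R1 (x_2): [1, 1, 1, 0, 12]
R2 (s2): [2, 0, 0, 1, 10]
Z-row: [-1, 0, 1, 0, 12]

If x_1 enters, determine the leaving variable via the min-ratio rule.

Column x_1 entries and ratios — x_2: 12/1 = 12; s2: 10/2 = 5.
Smallest ratio is 5 in the row of s2, so s2 leaves.

s2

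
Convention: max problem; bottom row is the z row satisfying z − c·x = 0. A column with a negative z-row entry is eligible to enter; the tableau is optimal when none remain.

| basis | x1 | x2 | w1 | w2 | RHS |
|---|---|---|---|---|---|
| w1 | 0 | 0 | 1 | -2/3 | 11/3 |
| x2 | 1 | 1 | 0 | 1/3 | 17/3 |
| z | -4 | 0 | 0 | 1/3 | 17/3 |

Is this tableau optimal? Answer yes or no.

The z-row has a negative entry -4 in column x1, so it is not optimal.

no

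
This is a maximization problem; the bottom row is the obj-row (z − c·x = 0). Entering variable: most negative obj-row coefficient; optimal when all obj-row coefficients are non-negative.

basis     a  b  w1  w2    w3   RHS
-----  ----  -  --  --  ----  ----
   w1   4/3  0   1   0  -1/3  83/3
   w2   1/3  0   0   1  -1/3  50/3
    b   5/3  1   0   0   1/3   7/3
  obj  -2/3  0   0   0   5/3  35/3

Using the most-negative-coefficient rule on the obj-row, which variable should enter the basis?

a

Negative obj-row entries: a: -2/3.
The most negative is -2/3 in column a, so a enters.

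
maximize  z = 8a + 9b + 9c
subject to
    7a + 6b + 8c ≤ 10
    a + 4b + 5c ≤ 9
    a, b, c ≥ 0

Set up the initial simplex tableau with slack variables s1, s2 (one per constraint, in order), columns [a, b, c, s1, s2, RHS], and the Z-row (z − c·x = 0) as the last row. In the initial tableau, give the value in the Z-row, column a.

-8

The Z-row carries the negated objective coefficients: the a entry is -8.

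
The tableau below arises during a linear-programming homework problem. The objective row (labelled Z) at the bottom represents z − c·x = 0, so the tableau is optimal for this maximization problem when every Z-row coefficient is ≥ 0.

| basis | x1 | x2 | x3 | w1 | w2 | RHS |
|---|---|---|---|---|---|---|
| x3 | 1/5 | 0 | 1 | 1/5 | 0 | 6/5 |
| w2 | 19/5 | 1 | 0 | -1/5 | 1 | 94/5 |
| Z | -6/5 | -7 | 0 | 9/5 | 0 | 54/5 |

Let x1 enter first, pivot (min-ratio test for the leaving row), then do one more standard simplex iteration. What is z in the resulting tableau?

Ratio test on column x1 — row 1: (6/5)/(1/5) = 6; row 2: (94/5)/(19/5) = 94/19. Minimum is 94/19 at row 2 (w2 leaves); pivot element 19/5.
Pivot on row 2; the Z-row RHS becomes 54/5 − (-6/5)·(94/19) = 318/19.
Next entering variable (most negative Z-row entry -127/19): x2.
Ratio test on column x2 — row 1: entry -1/19 ≤ 0; row 2: (94/19)/(5/19) = 94/5. Minimum is 94/5 at row 2 (x1 leaves); pivot element 5/19.
After the second pivot the Z-row RHS is 318/19 − (-127/19)·(94/5) = 712/5.

712/5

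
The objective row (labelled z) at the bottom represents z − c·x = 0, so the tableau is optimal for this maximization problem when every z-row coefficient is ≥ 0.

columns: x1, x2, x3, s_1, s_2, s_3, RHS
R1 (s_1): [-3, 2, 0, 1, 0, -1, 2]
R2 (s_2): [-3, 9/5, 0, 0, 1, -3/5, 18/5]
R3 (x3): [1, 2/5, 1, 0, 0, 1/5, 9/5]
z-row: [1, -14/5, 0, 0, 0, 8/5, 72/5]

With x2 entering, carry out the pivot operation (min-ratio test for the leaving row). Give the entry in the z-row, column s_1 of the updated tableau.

7/5

Ratio test on column x2 — row 1: 2/2 = 1; row 2: (18/5)/(9/5) = 2; row 3: (9/5)/(2/5) = 9/2. Minimum is 1 at row 1 (s_1 leaves); pivot element 2.
Divide row 1 by 2; eliminate column x2 from the other rows.
z-row update in column s_1: 0 − (-14/5)·(1/2) = 7/5.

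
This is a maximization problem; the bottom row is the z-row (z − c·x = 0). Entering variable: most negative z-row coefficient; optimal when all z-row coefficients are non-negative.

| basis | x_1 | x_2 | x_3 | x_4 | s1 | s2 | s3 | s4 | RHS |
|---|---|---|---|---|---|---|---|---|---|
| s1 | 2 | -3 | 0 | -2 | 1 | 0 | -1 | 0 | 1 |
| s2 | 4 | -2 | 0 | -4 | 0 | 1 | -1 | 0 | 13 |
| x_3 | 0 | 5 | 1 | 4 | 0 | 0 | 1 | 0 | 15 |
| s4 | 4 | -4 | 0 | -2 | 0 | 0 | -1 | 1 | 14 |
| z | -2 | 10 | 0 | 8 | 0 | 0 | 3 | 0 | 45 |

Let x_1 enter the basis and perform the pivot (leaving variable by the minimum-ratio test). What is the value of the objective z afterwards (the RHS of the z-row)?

Ratio test on column x_1 — row 1: 1/2 = 1/2; row 2: 13/4 = 13/4; row 3: entry 0 ≤ 0; row 4: 14/4 = 7/2. Minimum is 1/2 at row 1 (s1 leaves); pivot element 2.
Pivot on row 1; the z-row RHS becomes 45 − (-2)·(1/2) = 46.

46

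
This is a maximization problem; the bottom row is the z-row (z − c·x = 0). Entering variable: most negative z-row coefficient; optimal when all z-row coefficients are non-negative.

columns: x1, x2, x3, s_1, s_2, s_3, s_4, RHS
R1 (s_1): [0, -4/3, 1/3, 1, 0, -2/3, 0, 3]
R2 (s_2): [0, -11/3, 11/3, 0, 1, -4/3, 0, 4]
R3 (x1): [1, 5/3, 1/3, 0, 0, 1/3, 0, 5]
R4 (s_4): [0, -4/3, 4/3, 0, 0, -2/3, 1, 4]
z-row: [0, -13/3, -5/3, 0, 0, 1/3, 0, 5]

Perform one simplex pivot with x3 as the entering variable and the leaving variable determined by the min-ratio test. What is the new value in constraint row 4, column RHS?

28/11

Ratio test on column x3 — row 1: 3/(1/3) = 9; row 2: 4/(11/3) = 12/11; row 3: 5/(1/3) = 15; row 4: 4/(4/3) = 3. Minimum is 12/11 at row 2 (s_2 leaves); pivot element 11/3.
Divide row 2 by 11/3; eliminate column x3 from the other rows.
Row 4 update in column RHS: 4 − (4/3)·(12/11) = 28/11.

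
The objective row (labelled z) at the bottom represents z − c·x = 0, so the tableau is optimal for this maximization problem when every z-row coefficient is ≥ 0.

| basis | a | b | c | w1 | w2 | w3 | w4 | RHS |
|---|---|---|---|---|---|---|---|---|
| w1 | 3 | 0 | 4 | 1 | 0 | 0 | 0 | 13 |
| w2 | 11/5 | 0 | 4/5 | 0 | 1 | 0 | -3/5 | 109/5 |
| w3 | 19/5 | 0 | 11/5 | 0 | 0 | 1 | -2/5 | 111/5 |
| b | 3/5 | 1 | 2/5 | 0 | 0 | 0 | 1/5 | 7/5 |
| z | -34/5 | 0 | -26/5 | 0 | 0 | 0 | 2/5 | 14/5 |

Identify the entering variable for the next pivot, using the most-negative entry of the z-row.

a

Negative z-row entries: a: -34/5, c: -26/5.
The most negative is -34/5 in column a, so a enters.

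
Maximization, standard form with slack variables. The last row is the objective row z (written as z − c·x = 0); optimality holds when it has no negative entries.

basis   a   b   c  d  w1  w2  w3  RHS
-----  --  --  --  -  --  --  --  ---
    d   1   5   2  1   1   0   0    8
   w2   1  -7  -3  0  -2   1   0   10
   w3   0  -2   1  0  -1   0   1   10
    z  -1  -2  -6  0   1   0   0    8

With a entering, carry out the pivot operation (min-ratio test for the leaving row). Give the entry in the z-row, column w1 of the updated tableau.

Ratio test on column a — row 1: 8/1 = 8; row 2: 10/1 = 10; row 3: entry 0 ≤ 0. Minimum is 8 at row 1 (d leaves); pivot element 1.
Divide row 1 by 1; eliminate column a from the other rows.
z-row update in column w1: 1 − (-1)·1 = 2.

2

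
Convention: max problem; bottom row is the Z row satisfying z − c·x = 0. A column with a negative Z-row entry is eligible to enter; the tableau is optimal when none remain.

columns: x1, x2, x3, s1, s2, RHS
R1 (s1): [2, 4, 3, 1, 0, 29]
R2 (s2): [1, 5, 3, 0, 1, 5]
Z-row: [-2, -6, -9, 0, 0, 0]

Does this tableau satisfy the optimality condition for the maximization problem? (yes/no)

The Z-row has a negative entry -9 in column x3, so it is not optimal.

no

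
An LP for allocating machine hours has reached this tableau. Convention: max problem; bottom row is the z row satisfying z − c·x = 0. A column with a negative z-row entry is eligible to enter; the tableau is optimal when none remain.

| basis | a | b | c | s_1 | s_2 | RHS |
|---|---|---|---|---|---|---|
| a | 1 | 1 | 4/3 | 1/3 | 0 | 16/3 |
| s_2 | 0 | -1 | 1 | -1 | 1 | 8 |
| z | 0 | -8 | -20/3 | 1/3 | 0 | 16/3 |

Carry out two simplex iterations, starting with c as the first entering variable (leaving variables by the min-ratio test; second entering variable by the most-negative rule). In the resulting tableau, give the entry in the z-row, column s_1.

Ratio test on column c — row 1: (16/3)/(4/3) = 4; row 2: 8/1 = 8. Minimum is 4 at row 1 (a leaves); pivot element 4/3.
Divide row 1 by 4/3; eliminate column c from the other rows.
Second iteration: most negative z-row entry is -3 in column b, so b enters.
Ratio test on column b — row 1: 4/(3/4) = 16/3; row 2: entry -7/4 ≤ 0. Minimum is 16/3 at row 1 (c leaves); pivot element 3/4.
Divide row 1 by 3/4; eliminate column b from the other rows.
After both pivots, the entry at the z-row, column s_1 is 3.

3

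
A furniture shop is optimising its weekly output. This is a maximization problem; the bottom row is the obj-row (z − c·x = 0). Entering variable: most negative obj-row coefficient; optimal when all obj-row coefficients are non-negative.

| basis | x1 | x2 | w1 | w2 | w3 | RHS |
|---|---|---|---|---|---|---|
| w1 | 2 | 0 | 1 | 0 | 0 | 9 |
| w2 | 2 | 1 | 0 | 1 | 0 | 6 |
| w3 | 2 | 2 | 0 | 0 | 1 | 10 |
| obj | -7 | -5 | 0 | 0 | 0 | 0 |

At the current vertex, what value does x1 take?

x1 is not in the basis, so in the current basic feasible solution x1 = 0.

0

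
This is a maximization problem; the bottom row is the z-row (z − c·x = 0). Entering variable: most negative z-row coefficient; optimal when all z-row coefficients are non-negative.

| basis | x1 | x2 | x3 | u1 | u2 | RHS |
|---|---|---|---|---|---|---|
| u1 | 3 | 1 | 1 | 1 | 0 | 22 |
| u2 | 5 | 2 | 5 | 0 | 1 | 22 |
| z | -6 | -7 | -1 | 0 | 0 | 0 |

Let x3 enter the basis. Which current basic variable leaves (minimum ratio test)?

u2

Column x3 entries and ratios — u1: 22/1 = 22; u2: 22/5 = 22/5.
Smallest ratio is 22/5 in the row of u2, so u2 leaves.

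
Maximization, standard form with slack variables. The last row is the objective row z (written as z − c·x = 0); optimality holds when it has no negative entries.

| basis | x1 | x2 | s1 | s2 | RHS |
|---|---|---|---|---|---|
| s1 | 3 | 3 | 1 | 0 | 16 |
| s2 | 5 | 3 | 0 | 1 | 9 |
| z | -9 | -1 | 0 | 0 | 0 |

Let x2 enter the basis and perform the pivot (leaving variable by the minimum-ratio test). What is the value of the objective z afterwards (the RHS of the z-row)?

3

Ratio test on column x2 — row 1: 16/3 = 16/3; row 2: 9/3 = 3. Minimum is 3 at row 2 (s2 leaves); pivot element 3.
Pivot on row 2; the z-row RHS becomes 0 − (-1)·3 = 3.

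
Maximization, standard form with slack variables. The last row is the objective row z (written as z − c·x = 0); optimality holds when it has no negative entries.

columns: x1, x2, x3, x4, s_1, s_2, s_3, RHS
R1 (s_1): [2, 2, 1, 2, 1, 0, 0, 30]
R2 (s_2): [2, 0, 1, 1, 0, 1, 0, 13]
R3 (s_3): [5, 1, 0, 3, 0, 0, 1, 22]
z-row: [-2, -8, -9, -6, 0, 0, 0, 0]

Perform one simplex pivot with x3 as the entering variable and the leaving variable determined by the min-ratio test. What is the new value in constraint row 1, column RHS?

Ratio test on column x3 — row 1: 30/1 = 30; row 2: 13/1 = 13; row 3: entry 0 ≤ 0. Minimum is 13 at row 2 (s_2 leaves); pivot element 1.
Divide row 2 by 1; eliminate column x3 from the other rows.
Row 1 update in column RHS: 30 − 1·13 = 17.

17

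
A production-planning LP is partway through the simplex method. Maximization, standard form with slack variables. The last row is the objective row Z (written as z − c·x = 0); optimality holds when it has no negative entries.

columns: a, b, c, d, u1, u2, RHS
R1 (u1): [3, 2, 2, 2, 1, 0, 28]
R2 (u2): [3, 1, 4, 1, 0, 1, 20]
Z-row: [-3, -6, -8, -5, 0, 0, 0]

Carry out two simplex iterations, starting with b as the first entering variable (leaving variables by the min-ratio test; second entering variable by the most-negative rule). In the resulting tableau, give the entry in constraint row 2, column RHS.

2

Ratio test on column b — row 1: 28/2 = 14; row 2: 20/1 = 20. Minimum is 14 at row 1 (u1 leaves); pivot element 2.
Divide row 1 by 2; eliminate column b from the other rows.
Second iteration: most negative Z-row entry is -2 in column c, so c enters.
Ratio test on column c — row 1: 14/1 = 14; row 2: 6/3 = 2. Minimum is 2 at row 2 (u2 leaves); pivot element 3.
Divide row 2 by 3; eliminate column c from the other rows.
After both pivots, the entry at constraint row 2, column RHS is 2.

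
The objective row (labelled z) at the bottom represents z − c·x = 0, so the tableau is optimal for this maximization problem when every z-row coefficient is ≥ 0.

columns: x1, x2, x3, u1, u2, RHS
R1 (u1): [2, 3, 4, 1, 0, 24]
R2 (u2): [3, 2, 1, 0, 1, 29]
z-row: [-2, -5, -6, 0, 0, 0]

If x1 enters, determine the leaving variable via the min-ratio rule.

u2

Column x1 entries and ratios — u1: 24/2 = 12; u2: 29/3 = 29/3.
Smallest ratio is 29/3 in the row of u2, so u2 leaves.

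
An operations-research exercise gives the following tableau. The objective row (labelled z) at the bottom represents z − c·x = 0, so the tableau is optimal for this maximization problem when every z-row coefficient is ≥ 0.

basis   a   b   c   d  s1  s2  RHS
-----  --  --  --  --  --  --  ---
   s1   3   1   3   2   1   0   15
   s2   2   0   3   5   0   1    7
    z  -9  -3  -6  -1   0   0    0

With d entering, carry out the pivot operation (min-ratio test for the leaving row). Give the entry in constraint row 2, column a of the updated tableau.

Ratio test on column d — row 1: 15/2 = 15/2; row 2: 7/5 = 7/5. Minimum is 7/5 at row 2 (s2 leaves); pivot element 5.
Divide row 2 by 5; eliminate column d from the other rows.
In the new row 2, the a entry is the old entry divided by the pivot: 2/5 = 2/5.

2/5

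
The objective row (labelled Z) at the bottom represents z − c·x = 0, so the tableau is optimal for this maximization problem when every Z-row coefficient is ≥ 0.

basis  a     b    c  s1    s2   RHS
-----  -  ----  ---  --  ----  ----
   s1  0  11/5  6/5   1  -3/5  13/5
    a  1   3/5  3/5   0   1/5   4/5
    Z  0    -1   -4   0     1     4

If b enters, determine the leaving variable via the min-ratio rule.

Column b entries and ratios — s1: (13/5)/(11/5) = 13/11; a: (4/5)/(3/5) = 4/3.
Smallest ratio is 13/11 in the row of s1, so s1 leaves.

s1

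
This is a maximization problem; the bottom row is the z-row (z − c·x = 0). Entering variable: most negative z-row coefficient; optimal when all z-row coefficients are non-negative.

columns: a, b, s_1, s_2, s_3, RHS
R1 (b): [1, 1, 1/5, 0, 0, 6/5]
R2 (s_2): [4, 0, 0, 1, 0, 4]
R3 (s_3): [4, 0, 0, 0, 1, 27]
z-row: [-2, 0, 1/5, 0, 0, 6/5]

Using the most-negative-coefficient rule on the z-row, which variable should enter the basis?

Negative z-row entries: a: -2.
The most negative is -2 in column a, so a enters.

a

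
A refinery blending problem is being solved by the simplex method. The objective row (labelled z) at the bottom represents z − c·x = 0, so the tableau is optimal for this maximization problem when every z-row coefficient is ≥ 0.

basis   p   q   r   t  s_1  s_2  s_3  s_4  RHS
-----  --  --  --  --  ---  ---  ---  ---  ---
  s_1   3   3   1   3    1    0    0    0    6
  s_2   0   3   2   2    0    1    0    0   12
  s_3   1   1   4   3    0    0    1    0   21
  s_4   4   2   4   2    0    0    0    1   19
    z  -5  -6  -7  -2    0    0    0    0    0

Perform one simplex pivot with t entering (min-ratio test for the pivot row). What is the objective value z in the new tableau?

4

Ratio test on column t — row 1: 6/3 = 2; row 2: 12/2 = 6; row 3: 21/3 = 7; row 4: 19/2 = 19/2. Minimum is 2 at row 1 (s_1 leaves); pivot element 3.
Pivot on row 1; the z-row RHS becomes 0 − (-2)·2 = 4.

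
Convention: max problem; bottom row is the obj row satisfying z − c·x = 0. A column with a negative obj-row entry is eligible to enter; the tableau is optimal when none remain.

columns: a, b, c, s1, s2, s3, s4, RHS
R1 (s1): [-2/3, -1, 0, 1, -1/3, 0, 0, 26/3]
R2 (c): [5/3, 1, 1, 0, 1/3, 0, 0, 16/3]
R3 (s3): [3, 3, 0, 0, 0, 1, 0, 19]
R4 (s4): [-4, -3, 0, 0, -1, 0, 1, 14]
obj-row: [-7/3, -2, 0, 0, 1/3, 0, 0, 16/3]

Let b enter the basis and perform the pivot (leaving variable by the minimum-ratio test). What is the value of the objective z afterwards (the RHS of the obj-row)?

16

Ratio test on column b — row 1: entry -1 ≤ 0; row 2: (16/3)/1 = 16/3; row 3: 19/3 = 19/3; row 4: entry -3 ≤ 0. Minimum is 16/3 at row 2 (c leaves); pivot element 1.
Pivot on row 2; the obj-row RHS becomes 16/3 − (-2)·(16/3) = 16.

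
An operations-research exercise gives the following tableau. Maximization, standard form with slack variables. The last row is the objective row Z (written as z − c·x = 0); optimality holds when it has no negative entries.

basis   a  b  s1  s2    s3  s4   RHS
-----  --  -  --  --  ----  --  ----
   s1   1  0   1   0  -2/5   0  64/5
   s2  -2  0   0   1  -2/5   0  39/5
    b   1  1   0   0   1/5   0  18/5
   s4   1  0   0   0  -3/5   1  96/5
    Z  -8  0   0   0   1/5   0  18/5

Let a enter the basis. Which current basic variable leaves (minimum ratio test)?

Column a entries and ratios — s1: (64/5)/1 = 64/5; s2: -2 ≤ 0, skip; b: (18/5)/1 = 18/5; s4: (96/5)/1 = 96/5.
Smallest ratio is 18/5 in the row of b, so b leaves.

b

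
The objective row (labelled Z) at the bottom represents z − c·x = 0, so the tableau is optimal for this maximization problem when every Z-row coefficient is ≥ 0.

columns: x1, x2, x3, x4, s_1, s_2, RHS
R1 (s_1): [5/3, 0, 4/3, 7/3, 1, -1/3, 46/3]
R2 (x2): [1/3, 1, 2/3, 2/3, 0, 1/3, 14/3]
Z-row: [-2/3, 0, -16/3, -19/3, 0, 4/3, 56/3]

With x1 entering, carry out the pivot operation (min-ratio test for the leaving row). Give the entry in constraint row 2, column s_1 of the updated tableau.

Ratio test on column x1 — row 1: (46/3)/(5/3) = 46/5; row 2: (14/3)/(1/3) = 14. Minimum is 46/5 at row 1 (s_1 leaves); pivot element 5/3.
Divide row 1 by 5/3; eliminate column x1 from the other rows.
Row 2 update in column s_1: 0 − (1/3)·(3/5) = -1/5.

-1/5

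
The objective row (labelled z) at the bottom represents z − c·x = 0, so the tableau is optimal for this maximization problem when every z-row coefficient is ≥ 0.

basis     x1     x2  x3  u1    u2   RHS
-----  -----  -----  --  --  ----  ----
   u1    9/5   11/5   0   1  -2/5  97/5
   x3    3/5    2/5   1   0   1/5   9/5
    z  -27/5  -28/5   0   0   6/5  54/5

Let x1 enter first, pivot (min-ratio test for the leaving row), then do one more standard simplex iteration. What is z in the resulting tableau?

36

Ratio test on column x1 — row 1: (97/5)/(9/5) = 97/9; row 2: (9/5)/(3/5) = 3. Minimum is 3 at row 2 (x3 leaves); pivot element 3/5.
Pivot on row 2; the z-row RHS becomes 54/5 − (-27/5)·3 = 27.
Next entering variable (most negative z-row entry -2): x2.
Ratio test on column x2 — row 1: 14/1 = 14; row 2: 3/(2/3) = 9/2. Minimum is 9/2 at row 2 (x1 leaves); pivot element 2/3.
After the second pivot the z-row RHS is 27 − (-2)·(9/2) = 36.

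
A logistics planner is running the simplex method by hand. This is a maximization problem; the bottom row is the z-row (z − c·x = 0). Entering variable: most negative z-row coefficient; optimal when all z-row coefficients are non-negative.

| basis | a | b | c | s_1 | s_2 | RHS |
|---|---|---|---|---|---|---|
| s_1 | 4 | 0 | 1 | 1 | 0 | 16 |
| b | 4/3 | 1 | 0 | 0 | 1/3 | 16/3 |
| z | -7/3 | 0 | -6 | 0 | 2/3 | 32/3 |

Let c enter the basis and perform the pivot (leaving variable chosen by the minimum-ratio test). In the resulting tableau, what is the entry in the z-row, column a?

Ratio test on column c — row 1: 16/1 = 16; row 2: entry 0 ≤ 0. Minimum is 16 at row 1 (s_1 leaves); pivot element 1.
Divide row 1 by 1; eliminate column c from the other rows.
z-row update in column a: -7/3 − (-6)·4 = 65/3.

65/3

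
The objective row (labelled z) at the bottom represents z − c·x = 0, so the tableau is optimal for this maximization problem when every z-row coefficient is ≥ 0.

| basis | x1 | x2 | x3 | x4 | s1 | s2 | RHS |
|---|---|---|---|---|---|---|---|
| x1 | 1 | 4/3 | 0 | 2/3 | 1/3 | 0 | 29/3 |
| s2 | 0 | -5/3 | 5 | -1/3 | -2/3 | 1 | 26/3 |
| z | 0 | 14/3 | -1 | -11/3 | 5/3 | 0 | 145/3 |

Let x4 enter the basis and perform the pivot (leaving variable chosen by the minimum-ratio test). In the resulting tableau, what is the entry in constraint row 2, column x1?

Ratio test on column x4 — row 1: (29/3)/(2/3) = 29/2; row 2: entry -1/3 ≤ 0. Minimum is 29/2 at row 1 (x1 leaves); pivot element 2/3.
Divide row 1 by 2/3; eliminate column x4 from the other rows.
Row 2 update in column x1: 0 − (-1/3)·(3/2) = 1/2.

1/2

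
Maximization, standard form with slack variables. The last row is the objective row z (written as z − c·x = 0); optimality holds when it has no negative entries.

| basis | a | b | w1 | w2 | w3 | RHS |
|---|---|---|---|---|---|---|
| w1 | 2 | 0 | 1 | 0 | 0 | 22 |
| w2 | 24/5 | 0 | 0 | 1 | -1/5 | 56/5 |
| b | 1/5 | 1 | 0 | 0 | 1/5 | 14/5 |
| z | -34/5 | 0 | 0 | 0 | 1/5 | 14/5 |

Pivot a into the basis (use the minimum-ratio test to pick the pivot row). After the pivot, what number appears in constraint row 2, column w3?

-1/24

Ratio test on column a — row 1: 22/2 = 11; row 2: (56/5)/(24/5) = 7/3; row 3: (14/5)/(1/5) = 14. Minimum is 7/3 at row 2 (w2 leaves); pivot element 24/5.
Divide row 2 by 24/5; eliminate column a from the other rows.
In the new row 2, the w3 entry is the old entry divided by the pivot: (-1/5)/(24/5) = -1/24.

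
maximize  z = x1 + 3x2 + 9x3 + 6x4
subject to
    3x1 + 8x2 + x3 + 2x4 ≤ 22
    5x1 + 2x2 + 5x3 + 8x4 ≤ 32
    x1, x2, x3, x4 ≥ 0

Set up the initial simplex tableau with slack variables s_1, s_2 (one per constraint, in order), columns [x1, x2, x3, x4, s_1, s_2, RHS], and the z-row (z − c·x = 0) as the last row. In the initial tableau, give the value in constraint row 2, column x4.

8

Constraint 2 has coefficient 8 on x4.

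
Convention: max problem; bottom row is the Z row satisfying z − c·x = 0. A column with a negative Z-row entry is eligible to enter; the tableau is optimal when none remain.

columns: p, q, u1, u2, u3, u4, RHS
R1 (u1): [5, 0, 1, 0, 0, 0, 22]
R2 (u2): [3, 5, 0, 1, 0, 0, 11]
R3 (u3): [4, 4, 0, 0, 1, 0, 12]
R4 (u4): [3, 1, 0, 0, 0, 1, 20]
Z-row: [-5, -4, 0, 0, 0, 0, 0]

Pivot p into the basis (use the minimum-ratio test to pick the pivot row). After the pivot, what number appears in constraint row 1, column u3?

-5/4

Ratio test on column p — row 1: 22/5 = 22/5; row 2: 11/3 = 11/3; row 3: 12/4 = 3; row 4: 20/3 = 20/3. Minimum is 3 at row 3 (u3 leaves); pivot element 4.
Divide row 3 by 4; eliminate column p from the other rows.
Row 1 update in column u3: 0 − 5·(1/4) = -5/4.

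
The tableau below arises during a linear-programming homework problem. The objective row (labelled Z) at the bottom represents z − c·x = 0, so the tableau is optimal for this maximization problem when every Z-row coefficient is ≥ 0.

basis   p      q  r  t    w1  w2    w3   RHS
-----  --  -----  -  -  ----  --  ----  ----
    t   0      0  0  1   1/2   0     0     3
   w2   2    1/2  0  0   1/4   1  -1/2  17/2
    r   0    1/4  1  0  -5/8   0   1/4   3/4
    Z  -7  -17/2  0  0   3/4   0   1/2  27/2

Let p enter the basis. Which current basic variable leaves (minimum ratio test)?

w2

Column p entries and ratios — t: 0 ≤ 0, skip; w2: (17/2)/2 = 17/4; r: 0 ≤ 0, skip.
Smallest ratio is 17/4 in the row of w2, so w2 leaves.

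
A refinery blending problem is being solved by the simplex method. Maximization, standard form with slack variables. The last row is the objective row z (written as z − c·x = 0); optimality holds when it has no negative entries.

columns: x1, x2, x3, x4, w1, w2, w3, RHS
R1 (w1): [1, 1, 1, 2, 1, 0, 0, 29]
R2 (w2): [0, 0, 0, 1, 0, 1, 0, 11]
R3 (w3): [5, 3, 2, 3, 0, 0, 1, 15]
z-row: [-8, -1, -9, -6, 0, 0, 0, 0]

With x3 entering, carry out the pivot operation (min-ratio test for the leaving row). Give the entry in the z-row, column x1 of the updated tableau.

Ratio test on column x3 — row 1: 29/1 = 29; row 2: entry 0 ≤ 0; row 3: 15/2 = 15/2. Minimum is 15/2 at row 3 (w3 leaves); pivot element 2.
Divide row 3 by 2; eliminate column x3 from the other rows.
z-row update in column x1: -8 − (-9)·(5/2) = 29/2.

29/2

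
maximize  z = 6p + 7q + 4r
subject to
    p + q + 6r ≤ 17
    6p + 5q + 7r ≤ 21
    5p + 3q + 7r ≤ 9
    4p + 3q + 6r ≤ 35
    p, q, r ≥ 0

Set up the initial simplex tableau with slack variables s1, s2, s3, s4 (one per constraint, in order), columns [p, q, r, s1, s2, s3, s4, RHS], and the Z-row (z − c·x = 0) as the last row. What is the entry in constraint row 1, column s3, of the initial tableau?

0

Slack s3 belongs to constraint 3; its column is the unit vector e_3, so the entry in row 1 is 0.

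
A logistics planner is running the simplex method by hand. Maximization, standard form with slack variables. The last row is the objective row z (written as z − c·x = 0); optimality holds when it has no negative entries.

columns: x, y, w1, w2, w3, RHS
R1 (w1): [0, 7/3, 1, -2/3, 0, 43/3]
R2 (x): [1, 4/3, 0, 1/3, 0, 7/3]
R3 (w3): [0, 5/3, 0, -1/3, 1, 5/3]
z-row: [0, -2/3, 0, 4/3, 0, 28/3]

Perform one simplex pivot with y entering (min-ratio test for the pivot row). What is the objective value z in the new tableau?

Ratio test on column y — row 1: (43/3)/(7/3) = 43/7; row 2: (7/3)/(4/3) = 7/4; row 3: (5/3)/(5/3) = 1. Minimum is 1 at row 3 (w3 leaves); pivot element 5/3.
Pivot on row 3; the z-row RHS becomes 28/3 − (-2/3)·1 = 10.

10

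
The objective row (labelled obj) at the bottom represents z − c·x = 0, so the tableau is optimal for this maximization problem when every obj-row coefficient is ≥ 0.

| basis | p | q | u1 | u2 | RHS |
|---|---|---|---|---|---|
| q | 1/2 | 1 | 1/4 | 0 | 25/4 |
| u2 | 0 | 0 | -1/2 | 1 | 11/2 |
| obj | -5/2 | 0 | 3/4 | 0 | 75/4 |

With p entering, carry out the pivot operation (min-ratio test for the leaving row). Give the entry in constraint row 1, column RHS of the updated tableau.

25/2

Ratio test on column p — row 1: (25/4)/(1/2) = 25/2; row 2: entry 0 ≤ 0. Minimum is 25/2 at row 1 (q leaves); pivot element 1/2.
Divide row 1 by 1/2; eliminate column p from the other rows.
In the new row 1, the RHS entry is the old entry divided by the pivot: (25/4)/(1/2) = 25/2.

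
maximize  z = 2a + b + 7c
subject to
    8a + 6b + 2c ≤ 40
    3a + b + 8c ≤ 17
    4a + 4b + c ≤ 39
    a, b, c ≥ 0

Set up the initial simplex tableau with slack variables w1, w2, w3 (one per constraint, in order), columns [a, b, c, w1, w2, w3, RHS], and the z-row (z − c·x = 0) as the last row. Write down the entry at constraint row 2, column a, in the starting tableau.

3

Constraint 2 has coefficient 3 on a.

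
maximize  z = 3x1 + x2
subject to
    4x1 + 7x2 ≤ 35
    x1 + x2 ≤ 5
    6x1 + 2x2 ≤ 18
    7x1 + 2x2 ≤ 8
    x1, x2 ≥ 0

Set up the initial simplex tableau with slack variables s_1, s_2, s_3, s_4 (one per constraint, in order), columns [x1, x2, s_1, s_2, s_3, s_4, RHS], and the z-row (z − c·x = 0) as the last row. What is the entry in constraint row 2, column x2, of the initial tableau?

1

Constraint 2 has coefficient 1 on x2.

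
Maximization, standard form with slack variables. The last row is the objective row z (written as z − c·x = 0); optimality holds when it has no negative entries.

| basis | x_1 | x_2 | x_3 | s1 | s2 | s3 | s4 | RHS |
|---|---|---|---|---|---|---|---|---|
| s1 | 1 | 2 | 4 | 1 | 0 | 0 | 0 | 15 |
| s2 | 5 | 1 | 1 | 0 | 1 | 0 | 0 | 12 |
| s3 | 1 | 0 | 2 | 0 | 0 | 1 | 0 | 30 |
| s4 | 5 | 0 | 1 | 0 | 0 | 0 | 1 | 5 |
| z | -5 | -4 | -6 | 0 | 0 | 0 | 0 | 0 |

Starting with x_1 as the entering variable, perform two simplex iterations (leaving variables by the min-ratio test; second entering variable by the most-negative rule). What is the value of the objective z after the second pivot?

445/19

Ratio test on column x_1 — row 1: 15/1 = 15; row 2: 12/5 = 12/5; row 3: 30/1 = 30; row 4: 5/5 = 1. Minimum is 1 at row 4 (s4 leaves); pivot element 5.
Pivot on row 4; the z-row RHS becomes 0 − (-5)·1 = 5.
Next entering variable (most negative z-row entry -5): x_3.
Ratio test on column x_3 — row 1: 14/(19/5) = 70/19; row 2: entry 0 ≤ 0; row 3: 29/(9/5) = 145/9; row 4: 1/(1/5) = 5. Minimum is 70/19 at row 1 (s1 leaves); pivot element 19/5.
After the second pivot the z-row RHS is 5 − (-5)·(70/19) = 445/19.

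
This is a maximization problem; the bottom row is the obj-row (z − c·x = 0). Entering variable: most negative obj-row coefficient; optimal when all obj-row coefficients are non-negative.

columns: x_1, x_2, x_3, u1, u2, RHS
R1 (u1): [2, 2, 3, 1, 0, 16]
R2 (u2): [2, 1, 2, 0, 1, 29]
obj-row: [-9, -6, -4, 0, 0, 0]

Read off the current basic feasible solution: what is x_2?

x_2 is not in the basis, so in the current basic feasible solution x_2 = 0.

0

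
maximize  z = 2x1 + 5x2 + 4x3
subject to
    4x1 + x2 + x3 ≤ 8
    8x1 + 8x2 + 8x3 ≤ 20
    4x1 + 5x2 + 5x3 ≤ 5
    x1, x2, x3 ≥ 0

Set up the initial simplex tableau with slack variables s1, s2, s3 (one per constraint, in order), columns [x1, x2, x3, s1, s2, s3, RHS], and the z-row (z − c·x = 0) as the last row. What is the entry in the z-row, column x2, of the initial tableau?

-5

The z-row carries the negated objective coefficients: the x2 entry is -5.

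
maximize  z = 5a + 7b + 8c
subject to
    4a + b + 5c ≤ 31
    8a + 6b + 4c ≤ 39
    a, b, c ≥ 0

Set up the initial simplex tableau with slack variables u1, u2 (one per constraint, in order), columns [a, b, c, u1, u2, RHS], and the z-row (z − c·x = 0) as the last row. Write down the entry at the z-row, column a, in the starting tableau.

The z-row carries the negated objective coefficients: the a entry is -5.

-5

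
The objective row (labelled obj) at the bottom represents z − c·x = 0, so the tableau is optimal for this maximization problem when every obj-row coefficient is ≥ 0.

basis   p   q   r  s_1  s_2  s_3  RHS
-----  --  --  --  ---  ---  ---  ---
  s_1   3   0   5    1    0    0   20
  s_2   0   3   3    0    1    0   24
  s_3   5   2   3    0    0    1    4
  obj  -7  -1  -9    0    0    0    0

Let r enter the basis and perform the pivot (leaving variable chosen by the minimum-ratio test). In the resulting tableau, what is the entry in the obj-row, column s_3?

Ratio test on column r — row 1: 20/5 = 4; row 2: 24/3 = 8; row 3: 4/3 = 4/3. Minimum is 4/3 at row 3 (s_3 leaves); pivot element 3.
Divide row 3 by 3; eliminate column r from the other rows.
obj-row update in column s_3: 0 − (-9)·(1/3) = 3.

3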